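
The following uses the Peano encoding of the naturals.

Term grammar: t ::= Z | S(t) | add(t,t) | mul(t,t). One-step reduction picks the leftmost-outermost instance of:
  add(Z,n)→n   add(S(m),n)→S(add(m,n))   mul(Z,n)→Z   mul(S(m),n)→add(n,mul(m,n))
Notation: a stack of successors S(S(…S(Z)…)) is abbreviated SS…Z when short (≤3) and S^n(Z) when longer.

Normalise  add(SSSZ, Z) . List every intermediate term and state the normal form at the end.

Answer: normal form = SSSZ  (in 4 steps)

Derivation:
  start: add(SSSZ, Z)
  step 1: S(add(SSZ, Z))
  step 2: S(S(add(SZ, Z)))
  step 3: S(S(S(add(Z, Z))))
  step 4: SSSZ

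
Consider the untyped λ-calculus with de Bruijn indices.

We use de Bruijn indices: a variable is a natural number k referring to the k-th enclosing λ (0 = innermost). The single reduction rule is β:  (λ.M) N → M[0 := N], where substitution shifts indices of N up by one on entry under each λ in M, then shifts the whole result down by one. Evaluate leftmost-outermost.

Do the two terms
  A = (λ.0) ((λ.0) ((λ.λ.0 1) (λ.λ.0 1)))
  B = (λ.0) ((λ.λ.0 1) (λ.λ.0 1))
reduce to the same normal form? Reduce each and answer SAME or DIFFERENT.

Term A:
  start: (λ.0) ((λ.0) ((λ.λ.0 1) (λ.λ.0 1)))
  [1] (λ.0) ((λ.λ.0 1) (λ.λ.0 1))
  [2] (λ.λ.0 1) (λ.λ.0 1)
  [3] λ.0 (λ.λ.0 1)

Term B:
  start: (λ.0) ((λ.λ.0 1) (λ.λ.0 1))
  [1] (λ.λ.0 1) (λ.λ.0 1)
  [2] λ.0 (λ.λ.0 1)

Answer: SAME — A ⇓ λ.0 (λ.λ.0 1), B ⇓ λ.0 (λ.λ.0 1)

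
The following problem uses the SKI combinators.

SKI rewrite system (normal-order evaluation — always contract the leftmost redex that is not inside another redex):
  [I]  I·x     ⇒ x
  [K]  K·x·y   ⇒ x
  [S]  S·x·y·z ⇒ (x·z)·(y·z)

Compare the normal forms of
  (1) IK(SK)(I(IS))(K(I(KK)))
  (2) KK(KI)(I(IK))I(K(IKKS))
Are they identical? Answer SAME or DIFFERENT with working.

Answer: DIFFERENT — A ⇓ SK(K(KK)), B ⇓ K(KK)

Working:
Term A:
  start: IK(SK)(I(IS))(K(I(KK)))
  [1] K(SK)(I(IS))(K(I(KK)))
  [2] SK(K(I(KK)))
  [3] SK(K(KK))

Term B:
  start: KK(KI)(I(IK))I(K(IKKS))
  [1] K(I(IK))I(K(IKKS))
  [2] I(IK)(K(IKKS))
  [3] IK(K(IKKS))
  [4] K(K(IKKS))
  [5] K(K(KKS))
  [6] K(KK)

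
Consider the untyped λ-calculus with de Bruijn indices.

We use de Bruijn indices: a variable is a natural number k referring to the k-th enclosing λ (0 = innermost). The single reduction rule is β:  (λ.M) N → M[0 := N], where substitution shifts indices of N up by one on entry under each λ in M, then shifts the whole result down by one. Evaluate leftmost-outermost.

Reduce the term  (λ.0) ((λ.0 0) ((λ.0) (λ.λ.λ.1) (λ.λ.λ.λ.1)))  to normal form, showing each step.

Answer: normal form = λ.λ.λ.1  (in 7 steps)

Reduction:
  start: (λ.0) ((λ.0 0) ((λ.0) (λ.λ.λ.1) (λ.λ.λ.λ.1)))
  [1] (λ.0 0) ((λ.0) (λ.λ.λ.1) (λ.λ.λ.λ.1))
  [2] (λ.0) (λ.λ.λ.1) (λ.λ.λ.λ.1) ((λ.0) (λ.λ.λ.1) (λ.λ.λ.λ.1))
  [3] (λ.λ.λ.1) (λ.λ.λ.λ.1) ((λ.0) (λ.λ.λ.1) (λ.λ.λ.λ.1))
  [4] (λ.λ.1) ((λ.0) (λ.λ.λ.1) (λ.λ.λ.λ.1))
  [5] λ.(λ.0) (λ.λ.λ.1) (λ.λ.λ.λ.1)
  [6] λ.(λ.λ.λ.1) (λ.λ.λ.λ.1)
  [7] λ.λ.λ.1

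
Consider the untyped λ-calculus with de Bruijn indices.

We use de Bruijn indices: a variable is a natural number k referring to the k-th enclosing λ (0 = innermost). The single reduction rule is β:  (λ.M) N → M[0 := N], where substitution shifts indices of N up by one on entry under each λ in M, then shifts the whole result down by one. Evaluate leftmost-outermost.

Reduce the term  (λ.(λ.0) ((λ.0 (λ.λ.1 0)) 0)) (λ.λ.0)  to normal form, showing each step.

  start: (λ.(λ.0) ((λ.0 (λ.λ.1 0)) 0)) (λ.λ.0)
  [1] (λ.0) ((λ.0 (λ.λ.1 0)) (λ.λ.0))
  [2] (λ.0 (λ.λ.1 0)) (λ.λ.0)
  [3] (λ.λ.0) (λ.λ.1 0)
  [4] λ.0

Answer: normal form = λ.0  (in 4 steps)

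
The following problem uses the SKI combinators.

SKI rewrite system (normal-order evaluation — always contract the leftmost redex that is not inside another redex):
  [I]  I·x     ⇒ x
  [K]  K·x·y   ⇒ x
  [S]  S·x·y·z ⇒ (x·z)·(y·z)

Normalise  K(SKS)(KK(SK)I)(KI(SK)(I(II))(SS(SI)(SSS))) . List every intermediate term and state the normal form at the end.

Answer: normal form = S(SSS)(SI(SSS))  (in 9 steps)

Working:
  start: K(SKS)(KK(SK)I)(KI(SK)(I(II))(SS(SI)(SSS)))
  →1  SKS(KI(SK)(I(II))(SS(SI)(SSS)))
  →2  K(KI(SK)(I(II))(SS(SI)(SSS)))(S(KI(SK)(I(II))(SS(SI)(SSS))))
  →3  KI(SK)(I(II))(SS(SI)(SSS))
  →4  I(I(II))(SS(SI)(SSS))
  →5  I(II)(SS(SI)(SSS))
  →6  II(SS(SI)(SSS))
  →7  I(SS(SI)(SSS))
  →8  SS(SI)(SSS)
  →9  S(SSS)(SI(SSS))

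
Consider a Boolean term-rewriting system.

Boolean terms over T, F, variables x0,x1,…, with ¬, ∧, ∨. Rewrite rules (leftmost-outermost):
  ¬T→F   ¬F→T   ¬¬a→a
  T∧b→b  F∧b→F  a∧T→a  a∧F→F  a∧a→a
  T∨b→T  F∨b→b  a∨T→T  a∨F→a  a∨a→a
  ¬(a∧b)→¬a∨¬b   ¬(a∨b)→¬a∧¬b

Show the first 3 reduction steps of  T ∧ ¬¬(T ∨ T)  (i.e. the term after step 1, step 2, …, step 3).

  start: T ∧ ¬¬(T ∨ T)
  →1  ¬¬(T ∨ T)
  →2  T ∨ T
  →3  T

Answer: after 3 steps: T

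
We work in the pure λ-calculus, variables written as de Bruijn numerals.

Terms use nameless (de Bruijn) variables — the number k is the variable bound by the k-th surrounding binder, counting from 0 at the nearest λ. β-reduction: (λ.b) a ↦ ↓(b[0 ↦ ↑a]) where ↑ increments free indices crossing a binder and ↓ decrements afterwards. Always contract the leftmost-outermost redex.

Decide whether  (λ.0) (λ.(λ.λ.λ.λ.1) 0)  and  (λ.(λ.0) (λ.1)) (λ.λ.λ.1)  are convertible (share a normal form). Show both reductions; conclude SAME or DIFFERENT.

Answer: SAME — A ⇓ λ.λ.λ.λ.1, B ⇓ λ.λ.λ.λ.1

Derivation:
Term A:
  start: (λ.0) (λ.(λ.λ.λ.λ.1) 0)
  →1  λ.(λ.λ.λ.λ.1) 0
  →2  λ.λ.λ.λ.1

Term B:
  start: (λ.(λ.0) (λ.1)) (λ.λ.λ.1)
  →1  (λ.0) (λ.λ.λ.λ.1)
  →2  λ.λ.λ.λ.1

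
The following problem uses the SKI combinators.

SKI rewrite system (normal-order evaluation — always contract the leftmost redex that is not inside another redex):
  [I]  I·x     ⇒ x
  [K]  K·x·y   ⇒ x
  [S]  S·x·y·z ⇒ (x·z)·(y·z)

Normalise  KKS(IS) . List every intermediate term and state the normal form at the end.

  start: KKS(IS)
  step 1: K(IS)
  step 2: KS

Answer: normal form = KS  (in 2 steps)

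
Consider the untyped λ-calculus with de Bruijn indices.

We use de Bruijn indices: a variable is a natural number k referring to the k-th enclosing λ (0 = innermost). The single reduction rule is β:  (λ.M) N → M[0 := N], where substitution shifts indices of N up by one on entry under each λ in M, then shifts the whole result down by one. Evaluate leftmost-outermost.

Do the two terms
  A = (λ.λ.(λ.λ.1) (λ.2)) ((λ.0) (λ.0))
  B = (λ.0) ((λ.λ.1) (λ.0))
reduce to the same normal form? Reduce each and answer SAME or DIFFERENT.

Answer: DIFFERENT — A ⇓ λ.λ.λ.λ.0, B ⇓ λ.λ.0

Working:
Term A:
  start: (λ.λ.(λ.λ.1) (λ.2)) ((λ.0) (λ.0))
  step 1: λ.(λ.λ.1) (λ.(λ.0) (λ.0))
  step 2: λ.λ.λ.(λ.0) (λ.0)
  step 3: λ.λ.λ.λ.0

Term B:
  start: (λ.0) ((λ.λ.1) (λ.0))
  step 1: (λ.λ.1) (λ.0)
  step 2: λ.λ.0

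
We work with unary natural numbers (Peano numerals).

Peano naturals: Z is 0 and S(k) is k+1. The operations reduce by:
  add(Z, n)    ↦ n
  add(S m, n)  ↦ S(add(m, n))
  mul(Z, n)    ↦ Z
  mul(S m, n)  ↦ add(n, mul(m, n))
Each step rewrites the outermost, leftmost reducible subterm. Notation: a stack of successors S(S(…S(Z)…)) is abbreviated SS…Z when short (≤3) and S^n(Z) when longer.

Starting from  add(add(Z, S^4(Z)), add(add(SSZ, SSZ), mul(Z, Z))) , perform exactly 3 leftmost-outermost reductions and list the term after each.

  start: add(add(Z, S^4(Z)), add(add(SSZ, SSZ), mul(Z, Z)))
  step 1: add(S^4(Z), add(add(SSZ, SSZ), mul(Z, Z)))
  step 2: S(add(SSSZ, add(add(SSZ, SSZ), mul(Z, Z))))
  step 3: S(S(add(SSZ, add(add(SSZ, SSZ), mul(Z, Z)))))

Answer: after 3 steps: S(S(add(SSZ, add(add(SSZ, SSZ), mul(Z, Z)))))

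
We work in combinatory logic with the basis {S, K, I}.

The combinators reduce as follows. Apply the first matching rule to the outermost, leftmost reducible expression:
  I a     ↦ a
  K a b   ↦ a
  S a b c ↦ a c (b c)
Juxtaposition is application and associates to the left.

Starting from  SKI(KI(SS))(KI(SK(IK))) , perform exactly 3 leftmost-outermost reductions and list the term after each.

Answer: after 3 steps: I(KI(SK(IK)))

Working:
  start: SKI(KI(SS))(KI(SK(IK)))
  step 1: K(KI(SS))(I(KI(SS)))(KI(SK(IK)))
  step 2: KI(SS)(KI(SK(IK)))
  step 3: I(KI(SK(IK)))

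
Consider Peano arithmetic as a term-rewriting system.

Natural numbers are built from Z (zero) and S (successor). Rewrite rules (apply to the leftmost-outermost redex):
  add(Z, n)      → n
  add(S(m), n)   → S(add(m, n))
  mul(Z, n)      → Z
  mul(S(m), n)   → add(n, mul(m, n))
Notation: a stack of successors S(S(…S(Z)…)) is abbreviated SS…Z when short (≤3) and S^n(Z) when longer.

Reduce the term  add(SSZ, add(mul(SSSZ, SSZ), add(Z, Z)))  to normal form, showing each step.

  start: add(SSZ, add(mul(SSSZ, SSZ), add(Z, Z)))
  step 1: S(add(SZ, add(mul(SSSZ, SSZ), add(Z, Z))))
  step 2: S(S(add(Z, add(mul(SSSZ, SSZ), add(Z, Z)))))
  step 3: S(S(add(mul(SSSZ, SSZ), add(Z, Z))))
  step 4: S(S(add(add(SSZ, mul(SSZ, SSZ)), add(Z, Z))))
  step 5: S(S(add(S(add(SZ, mul(SSZ, SSZ))), add(Z, Z))))
  step 6: S(S(S(add(add(SZ, mul(SSZ, SSZ)), add(Z, Z)))))
  step 7: S(S(S(add(S(add(Z, mul(SSZ, SSZ))), add(Z, Z)))))
  step 8: S(S(S(S(add(add(Z, mul(SSZ, SSZ)), add(Z, Z))))))
  step 9: S(S(S(S(add(mul(SSZ, SSZ), add(Z, Z))))))
  step 10: S(S(S(S(add(add(SSZ, mul(SZ, SSZ)), add(Z, Z))))))
  step 11: S(S(S(S(add(S(add(SZ, mul(SZ, SSZ))), add(Z, Z))))))
  step 12: S(S(S(S(S(add(add(SZ, mul(SZ, SSZ)), add(Z, Z)))))))
  step 13: S(S(S(S(S(add(S(add(Z, mul(SZ, SSZ))), add(Z, Z)))))))
  step 14: S(S(S(S(S(S(add(add(Z, mul(SZ, SSZ)), add(Z, Z))))))))
  step 15: S(S(S(S(S(S(add(mul(SZ, SSZ), add(Z, Z))))))))
  step 16: S(S(S(S(S(S(add(add(SSZ, mul(Z, SSZ)), add(Z, Z))))))))
  step 17: S(S(S(S(S(S(add(S(add(SZ, mul(Z, SSZ))), add(Z, Z))))))))
  step 18: S(S(S(S(S(S(S(add(add(SZ, mul(Z, SSZ)), add(Z, Z)))))))))
  step 19: S(S(S(S(S(S(S(add(S(add(Z, mul(Z, SSZ))), add(Z, Z)))))))))
  step 20: S(S(S(S(S(S(S(S(add(add(Z, mul(Z, SSZ)), add(Z, Z))))))))))
  step 21: S(S(S(S(S(S(S(S(add(mul(Z, SSZ), add(Z, Z))))))))))
  step 22: S(S(S(S(S(S(S(S(add(Z, add(Z, Z))))))))))
  step 23: S(S(S(S(S(S(S(S(add(Z, Z)))))))))
  step 24: S^8(Z)

Answer: normal form = S^8(Z)  (in 24 steps)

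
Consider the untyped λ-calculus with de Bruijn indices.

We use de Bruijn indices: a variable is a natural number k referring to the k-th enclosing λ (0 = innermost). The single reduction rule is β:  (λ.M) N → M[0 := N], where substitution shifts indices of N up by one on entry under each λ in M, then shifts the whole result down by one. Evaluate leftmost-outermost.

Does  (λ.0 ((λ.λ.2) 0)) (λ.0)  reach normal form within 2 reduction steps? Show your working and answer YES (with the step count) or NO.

  start: (λ.0 ((λ.λ.2) 0)) (λ.0)
  →1  (λ.0) ((λ.λ.λ.0) (λ.0))
  →2  (λ.λ.λ.0) (λ.0)

Answer: NO — after 2 steps the term is (λ.λ.λ.0) (λ.0), not yet normal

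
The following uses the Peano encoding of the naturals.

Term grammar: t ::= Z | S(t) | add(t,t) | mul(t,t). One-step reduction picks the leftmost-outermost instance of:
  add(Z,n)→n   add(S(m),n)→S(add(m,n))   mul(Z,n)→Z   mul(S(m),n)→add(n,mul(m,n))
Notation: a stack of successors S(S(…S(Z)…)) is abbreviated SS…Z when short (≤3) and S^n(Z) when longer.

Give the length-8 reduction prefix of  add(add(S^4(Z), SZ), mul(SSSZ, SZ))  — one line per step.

Answer: after 8 steps: S(S(S(S(add(add(Z, SZ), mul(SSSZ, SZ))))))

Working:
  start: add(add(S^4(Z), SZ), mul(SSSZ, SZ))
  →1  add(S(add(SSSZ, SZ)), mul(SSSZ, SZ))
  →2  S(add(add(SSSZ, SZ), mul(SSSZ, SZ)))
  →3  S(add(S(add(SSZ, SZ)), mul(SSSZ, SZ)))
  →4  S(S(add(add(SSZ, SZ), mul(SSSZ, SZ))))
  →5  S(S(add(S(add(SZ, SZ)), mul(SSSZ, SZ))))
  →6  S(S(S(add(add(SZ, SZ), mul(SSSZ, SZ)))))
  →7  S(S(S(add(S(add(Z, SZ)), mul(SSSZ, SZ)))))
  →8  S(S(S(S(add(add(Z, SZ), mul(SSSZ, SZ))))))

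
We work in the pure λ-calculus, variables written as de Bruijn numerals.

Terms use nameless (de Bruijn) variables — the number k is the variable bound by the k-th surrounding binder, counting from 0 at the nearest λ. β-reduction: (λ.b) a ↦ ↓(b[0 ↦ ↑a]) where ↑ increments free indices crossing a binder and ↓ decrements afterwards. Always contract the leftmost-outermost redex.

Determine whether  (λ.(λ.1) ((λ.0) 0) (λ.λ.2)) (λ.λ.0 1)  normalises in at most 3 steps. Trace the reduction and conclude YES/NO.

  start: (λ.(λ.1) ((λ.0) 0) (λ.λ.2)) (λ.λ.0 1)
  [1] (λ.λ.λ.0 1) ((λ.0) (λ.λ.0 1)) (λ.λ.λ.λ.0 1)
  [2] (λ.λ.0 1) (λ.λ.λ.λ.0 1)
  [3] λ.0 (λ.λ.λ.λ.0 1)

Answer: YES — reaches normal form λ.0 (λ.λ.λ.λ.0 1) in 3 ≤ 3 steps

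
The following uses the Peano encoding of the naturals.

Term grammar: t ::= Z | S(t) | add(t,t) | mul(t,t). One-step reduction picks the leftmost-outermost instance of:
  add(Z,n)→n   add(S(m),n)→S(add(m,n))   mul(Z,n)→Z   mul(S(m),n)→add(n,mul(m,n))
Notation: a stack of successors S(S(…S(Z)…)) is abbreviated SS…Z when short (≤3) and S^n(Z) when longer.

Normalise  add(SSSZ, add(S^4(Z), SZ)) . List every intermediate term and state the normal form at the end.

  start: add(SSSZ, add(S^4(Z), SZ))
  step 1: S(add(SSZ, add(S^4(Z), SZ)))
  step 2: S(S(add(SZ, add(S^4(Z), SZ))))
  step 3: S(S(S(add(Z, add(S^4(Z), SZ)))))
  step 4: S(S(S(add(S^4(Z), SZ))))
  step 5: S(S(S(S(add(SSSZ, SZ)))))
  step 6: S(S(S(S(S(add(SSZ, SZ))))))
  step 7: S(S(S(S(S(S(add(SZ, SZ)))))))
  step 8: S(S(S(S(S(S(S(add(Z, SZ))))))))
  step 9: S^8(Z)

Answer: normal form = S^8(Z)  (in 9 steps)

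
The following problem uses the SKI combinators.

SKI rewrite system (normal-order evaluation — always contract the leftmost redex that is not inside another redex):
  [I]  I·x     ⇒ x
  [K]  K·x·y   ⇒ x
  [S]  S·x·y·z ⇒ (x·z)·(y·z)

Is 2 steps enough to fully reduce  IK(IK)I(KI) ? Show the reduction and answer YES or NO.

Answer: NO — after 2 steps the term is IK(KI), not yet normal

Derivation:
  start: IK(IK)I(KI)
  step 1: K(IK)I(KI)
  step 2: IK(KI)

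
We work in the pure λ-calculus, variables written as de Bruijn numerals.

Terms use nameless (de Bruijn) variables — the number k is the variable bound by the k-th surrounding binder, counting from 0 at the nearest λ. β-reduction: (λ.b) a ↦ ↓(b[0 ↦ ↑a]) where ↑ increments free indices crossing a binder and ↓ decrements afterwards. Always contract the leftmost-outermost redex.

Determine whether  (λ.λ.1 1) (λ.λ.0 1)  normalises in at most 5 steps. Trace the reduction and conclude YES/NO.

Answer: YES — reaches normal form λ.λ.0 (λ.λ.0 1) in 2 ≤ 5 steps

Reduction:
  start: (λ.λ.1 1) (λ.λ.0 1)
  step 1: λ.(λ.λ.0 1) (λ.λ.0 1)
  step 2: λ.λ.0 (λ.λ.0 1)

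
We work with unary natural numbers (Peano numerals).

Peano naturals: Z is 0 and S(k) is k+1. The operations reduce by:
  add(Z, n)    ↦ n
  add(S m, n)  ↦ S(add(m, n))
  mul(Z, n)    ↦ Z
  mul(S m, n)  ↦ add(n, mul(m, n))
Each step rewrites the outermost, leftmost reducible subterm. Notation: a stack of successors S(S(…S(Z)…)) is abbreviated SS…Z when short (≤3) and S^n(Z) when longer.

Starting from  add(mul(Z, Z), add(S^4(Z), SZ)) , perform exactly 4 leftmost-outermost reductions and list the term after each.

  start: add(mul(Z, Z), add(S^4(Z), SZ))
  [1] add(Z, add(S^4(Z), SZ))
  [2] add(S^4(Z), SZ)
  [3] S(add(SSSZ, SZ))
  [4] S(S(add(SSZ, SZ)))

Answer: after 4 steps: S(S(add(SSZ, SZ)))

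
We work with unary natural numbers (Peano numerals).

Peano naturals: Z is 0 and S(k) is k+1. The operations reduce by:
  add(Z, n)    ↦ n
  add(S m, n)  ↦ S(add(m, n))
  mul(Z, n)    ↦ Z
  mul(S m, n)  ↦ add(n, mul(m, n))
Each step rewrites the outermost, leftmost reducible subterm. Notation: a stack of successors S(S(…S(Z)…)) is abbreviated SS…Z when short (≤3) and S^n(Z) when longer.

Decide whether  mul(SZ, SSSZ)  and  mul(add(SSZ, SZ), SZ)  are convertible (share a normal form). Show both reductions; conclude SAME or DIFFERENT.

Term A:
  start: mul(SZ, SSSZ)
  →1  add(SSSZ, mul(Z, SSSZ))
  →2  S(add(SSZ, mul(Z, SSSZ)))
  →3  S(S(add(SZ, mul(Z, SSSZ))))
  →4  S(S(S(add(Z, mul(Z, SSSZ)))))
  →5  S(S(S(mul(Z, SSSZ))))
  →6  SSSZ

Term B:
  start: mul(add(SSZ, SZ), SZ)
  →1  mul(S(add(SZ, SZ)), SZ)
  →2  add(SZ, mul(add(SZ, SZ), SZ))
  →3  S(add(Z, mul(add(SZ, SZ), SZ)))
  →4  S(mul(add(SZ, SZ), SZ))
  →5  S(mul(S(add(Z, SZ)), SZ))
  →6  S(add(SZ, mul(add(Z, SZ), SZ)))
  →7  S(S(add(Z, mul(add(Z, SZ), SZ))))
  →8  S(S(mul(add(Z, SZ), SZ)))
  →9  S(S(mul(SZ, SZ)))
  →10  S(S(add(SZ, mul(Z, SZ))))
  →11  S(S(S(add(Z, mul(Z, SZ)))))
  →12  S(S(S(mul(Z, SZ))))
  →13  SSSZ

Answer: SAME — A ⇓ SSSZ, B ⇓ SSSZ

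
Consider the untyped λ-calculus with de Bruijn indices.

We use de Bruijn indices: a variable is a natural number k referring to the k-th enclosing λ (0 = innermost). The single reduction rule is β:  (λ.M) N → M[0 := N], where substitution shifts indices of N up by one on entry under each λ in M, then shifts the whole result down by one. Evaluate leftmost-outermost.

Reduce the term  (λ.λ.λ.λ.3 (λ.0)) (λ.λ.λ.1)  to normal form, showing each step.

  start: (λ.λ.λ.λ.3 (λ.0)) (λ.λ.λ.1)
  [1] λ.λ.λ.(λ.λ.λ.1) (λ.0)
  [2] λ.λ.λ.λ.λ.1

Answer: normal form = λ.λ.λ.λ.λ.1  (in 2 steps)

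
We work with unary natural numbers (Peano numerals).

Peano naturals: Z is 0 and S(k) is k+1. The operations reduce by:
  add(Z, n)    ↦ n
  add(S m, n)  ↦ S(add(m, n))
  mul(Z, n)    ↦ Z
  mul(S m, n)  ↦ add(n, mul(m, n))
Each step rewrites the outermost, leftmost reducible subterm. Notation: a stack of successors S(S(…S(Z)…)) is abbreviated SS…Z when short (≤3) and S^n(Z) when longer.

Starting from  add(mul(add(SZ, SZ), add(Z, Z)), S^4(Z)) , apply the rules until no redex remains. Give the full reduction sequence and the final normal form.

Answer: normal form = S^4(Z)  (in 10 steps)

Reduction:
  start: add(mul(add(SZ, SZ), add(Z, Z)), S^4(Z))
  step 1: add(mul(S(add(Z, SZ)), add(Z, Z)), S^4(Z))
  step 2: add(add(add(Z, Z), mul(add(Z, SZ), add(Z, Z))), S^4(Z))
  step 3: add(add(Z, mul(add(Z, SZ), add(Z, Z))), S^4(Z))
  step 4: add(mul(add(Z, SZ), add(Z, Z)), S^4(Z))
  step 5: add(mul(SZ, add(Z, Z)), S^4(Z))
  step 6: add(add(add(Z, Z), mul(Z, add(Z, Z))), S^4(Z))
  step 7: add(add(Z, mul(Z, add(Z, Z))), S^4(Z))
  step 8: add(mul(Z, add(Z, Z)), S^4(Z))
  step 9: add(Z, S^4(Z))
  step 10: S^4(Z)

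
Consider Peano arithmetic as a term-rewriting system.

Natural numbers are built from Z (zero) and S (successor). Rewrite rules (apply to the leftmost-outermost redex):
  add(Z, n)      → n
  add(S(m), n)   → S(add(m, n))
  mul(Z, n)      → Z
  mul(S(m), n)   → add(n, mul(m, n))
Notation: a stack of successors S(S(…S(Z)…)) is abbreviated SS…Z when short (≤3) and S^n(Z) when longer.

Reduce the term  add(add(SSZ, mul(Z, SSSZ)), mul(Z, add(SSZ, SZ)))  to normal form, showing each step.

  start: add(add(SSZ, mul(Z, SSSZ)), mul(Z, add(SSZ, SZ)))
  [1] add(S(add(SZ, mul(Z, SSSZ))), mul(Z, add(SSZ, SZ)))
  [2] S(add(add(SZ, mul(Z, SSSZ)), mul(Z, add(SSZ, SZ))))
  [3] S(add(S(add(Z, mul(Z, SSSZ))), mul(Z, add(SSZ, SZ))))
  [4] S(S(add(add(Z, mul(Z, SSSZ)), mul(Z, add(SSZ, SZ)))))
  [5] S(S(add(mul(Z, SSSZ), mul(Z, add(SSZ, SZ)))))
  [6] S(S(add(Z, mul(Z, add(SSZ, SZ)))))
  [7] S(S(mul(Z, add(SSZ, SZ))))
  [8] SSZ

Answer: normal form = SSZ  (in 8 steps)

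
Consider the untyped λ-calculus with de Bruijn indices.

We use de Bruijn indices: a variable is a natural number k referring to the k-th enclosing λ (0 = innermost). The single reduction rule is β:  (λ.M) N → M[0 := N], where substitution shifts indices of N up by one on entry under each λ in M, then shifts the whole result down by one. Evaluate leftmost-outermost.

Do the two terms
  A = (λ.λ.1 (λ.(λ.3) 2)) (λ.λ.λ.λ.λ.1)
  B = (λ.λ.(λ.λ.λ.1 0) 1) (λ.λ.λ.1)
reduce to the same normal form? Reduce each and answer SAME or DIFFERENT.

Answer: DIFFERENT — A ⇓ λ.λ.λ.λ.λ.1, B ⇓ λ.λ.λ.1 0

Derivation:
Term A:
  start: (λ.λ.1 (λ.(λ.3) 2)) (λ.λ.λ.λ.λ.1)
  step 1: λ.(λ.λ.λ.λ.λ.1) (λ.(λ.λ.λ.λ.λ.λ.1) (λ.λ.λ.λ.λ.1))
  step 2: λ.λ.λ.λ.λ.1

Term B:
  start: (λ.λ.(λ.λ.λ.1 0) 1) (λ.λ.λ.1)
  step 1: λ.(λ.λ.λ.1 0) (λ.λ.λ.1)
  step 2: λ.λ.λ.1 0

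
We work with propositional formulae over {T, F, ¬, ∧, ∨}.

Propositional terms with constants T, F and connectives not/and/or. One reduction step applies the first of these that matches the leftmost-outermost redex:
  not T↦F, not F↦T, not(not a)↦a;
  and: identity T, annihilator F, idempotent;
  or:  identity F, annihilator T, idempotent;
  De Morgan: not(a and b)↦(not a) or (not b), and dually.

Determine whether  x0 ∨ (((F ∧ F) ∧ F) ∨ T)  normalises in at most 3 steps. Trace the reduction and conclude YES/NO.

Answer: YES — reaches normal form T in 2 ≤ 3 steps

Working:
  start: x0 ∨ (((F ∧ F) ∧ F) ∨ T)
  step 1: x0 ∨ T
  step 2: T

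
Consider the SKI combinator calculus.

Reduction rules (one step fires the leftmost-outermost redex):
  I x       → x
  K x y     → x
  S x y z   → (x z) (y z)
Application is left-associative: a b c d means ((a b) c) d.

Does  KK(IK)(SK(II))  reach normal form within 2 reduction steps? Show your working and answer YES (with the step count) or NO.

Answer: YES — reaches normal form K(SKI) in 2 ≤ 2 steps

Reduction:
  start: KK(IK)(SK(II))
  step 1: K(SK(II))
  step 2: K(SKI)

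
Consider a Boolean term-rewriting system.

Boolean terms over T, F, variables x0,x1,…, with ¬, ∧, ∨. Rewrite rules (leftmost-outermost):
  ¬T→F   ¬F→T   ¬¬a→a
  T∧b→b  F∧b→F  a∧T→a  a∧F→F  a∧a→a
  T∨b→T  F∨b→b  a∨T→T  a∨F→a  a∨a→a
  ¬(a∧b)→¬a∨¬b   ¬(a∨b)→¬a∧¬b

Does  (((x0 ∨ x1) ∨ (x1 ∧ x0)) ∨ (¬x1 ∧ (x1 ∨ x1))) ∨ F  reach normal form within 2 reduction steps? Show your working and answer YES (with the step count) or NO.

Answer: YES — reaches normal form ((x0 ∨ x1) ∨ (x1 ∧ x0)) ∨ (¬x1 ∧ x1) in 2 ≤ 2 steps

Reduction:
  start: (((x0 ∨ x1) ∨ (x1 ∧ x0)) ∨ (¬x1 ∧ (x1 ∨ x1))) ∨ F
  step 1: ((x0 ∨ x1) ∨ (x1 ∧ x0)) ∨ (¬x1 ∧ (x1 ∨ x1))
  step 2: ((x0 ∨ x1) ∨ (x1 ∧ x0)) ∨ (¬x1 ∧ x1)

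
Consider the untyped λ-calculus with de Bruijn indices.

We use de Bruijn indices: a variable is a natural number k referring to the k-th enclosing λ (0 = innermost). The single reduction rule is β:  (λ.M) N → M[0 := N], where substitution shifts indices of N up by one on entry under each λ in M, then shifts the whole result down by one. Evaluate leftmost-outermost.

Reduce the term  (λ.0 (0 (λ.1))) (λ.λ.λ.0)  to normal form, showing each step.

  start: (λ.0 (0 (λ.1))) (λ.λ.λ.0)
  →1  (λ.λ.λ.0) ((λ.λ.λ.0) (λ.λ.λ.λ.0))
  →2  λ.λ.0

Answer: normal form = λ.λ.0  (in 2 steps)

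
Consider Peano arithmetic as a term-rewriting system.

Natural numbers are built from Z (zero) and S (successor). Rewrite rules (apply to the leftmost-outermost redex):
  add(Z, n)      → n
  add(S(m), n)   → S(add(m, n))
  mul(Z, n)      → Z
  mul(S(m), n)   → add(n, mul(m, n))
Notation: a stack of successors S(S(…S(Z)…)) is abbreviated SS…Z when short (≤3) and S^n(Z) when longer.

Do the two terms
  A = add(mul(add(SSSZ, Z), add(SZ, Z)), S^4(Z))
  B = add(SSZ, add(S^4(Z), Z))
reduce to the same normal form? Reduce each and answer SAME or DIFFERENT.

Answer: DIFFERENT — A ⇓ S^7(Z), B ⇓ S^6(Z)

Reduction:
Term A:
  start: add(mul(add(SSSZ, Z), add(SZ, Z)), S^4(Z))
  →1  add(mul(S(add(SSZ, Z)), add(SZ, Z)), S^4(Z))
  →2  add(add(add(SZ, Z), mul(add(SSZ, Z), add(SZ, Z))), S^4(Z))
  →3  add(add(S(add(Z, Z)), mul(add(SSZ, Z), add(SZ, Z))), S^4(Z))
  →4  add(S(add(add(Z, Z), mul(add(SSZ, Z), add(SZ, Z)))), S^4(Z))
  →5  S(add(add(add(Z, Z), mul(add(SSZ, Z), add(SZ, Z))), S^4(Z)))
  →6  S(add(add(Z, mul(add(SSZ, Z), add(SZ, Z))), S^4(Z)))
  →7  S(add(mul(add(SSZ, Z), add(SZ, Z)), S^4(Z)))
  →8  S(add(mul(S(add(SZ, Z)), add(SZ, Z)), S^4(Z)))
  →9  S(add(add(add(SZ, Z), mul(add(SZ, Z), add(SZ, Z))), S^4(Z)))
  →10  S(add(add(S(add(Z, Z)), mul(add(SZ, Z), add(SZ, Z))), S^4(Z)))
  →11  S(add(S(add(add(Z, Z), mul(add(SZ, Z), add(SZ, Z)))), S^4(Z)))
  →12  S(S(add(add(add(Z, Z), mul(add(SZ, Z), add(SZ, Z))), S^4(Z))))
  →13  S(S(add(add(Z, mul(add(SZ, Z), add(SZ, Z))), S^4(Z))))
  →14  S(S(add(mul(add(SZ, Z), add(SZ, Z)), S^4(Z))))
  →15  S(S(add(mul(S(add(Z, Z)), add(SZ, Z)), S^4(Z))))
  →16  S(S(add(add(add(SZ, Z), mul(add(Z, Z), add(SZ, Z))), S^4(Z))))
  →17  S(S(add(add(S(add(Z, Z)), mul(add(Z, Z), add(SZ, Z))), S^4(Z))))
  →18  S(S(add(S(add(add(Z, Z), mul(add(Z, Z), add(SZ, Z)))), S^4(Z))))
  →19  S(S(S(add(add(add(Z, Z), mul(add(Z, Z), add(SZ, Z))), S^4(Z)))))
  →20  S(S(S(add(add(Z, mul(add(Z, Z), add(SZ, Z))), S^4(Z)))))
  →21  S(S(S(add(mul(add(Z, Z), add(SZ, Z)), S^4(Z)))))
  →22  S(S(S(add(mul(Z, add(SZ, Z)), S^4(Z)))))
  →23  S(S(S(add(Z, S^4(Z)))))
  →24  S^7(Z)

Term B:
  start: add(SSZ, add(S^4(Z), Z))
  →1  S(add(SZ, add(S^4(Z), Z)))
  →2  S(S(add(Z, add(S^4(Z), Z))))
  →3  S(S(add(S^4(Z), Z)))
  →4  S(S(S(add(SSSZ, Z))))
  →5  S(S(S(S(add(SSZ, Z)))))
  →6  S(S(S(S(S(add(SZ, Z))))))
  →7  S(S(S(S(S(S(add(Z, Z)))))))
  →8  S^6(Z)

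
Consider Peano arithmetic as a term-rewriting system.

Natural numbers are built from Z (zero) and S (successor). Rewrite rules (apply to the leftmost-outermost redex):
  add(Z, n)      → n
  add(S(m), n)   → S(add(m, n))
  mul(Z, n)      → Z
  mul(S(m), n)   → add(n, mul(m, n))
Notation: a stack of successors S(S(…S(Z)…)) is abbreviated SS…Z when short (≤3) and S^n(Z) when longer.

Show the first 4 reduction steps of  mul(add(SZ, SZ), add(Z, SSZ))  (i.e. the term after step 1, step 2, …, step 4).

  start: mul(add(SZ, SZ), add(Z, SSZ))
  [1] mul(S(add(Z, SZ)), add(Z, SSZ))
  [2] add(add(Z, SSZ), mul(add(Z, SZ), add(Z, SSZ)))
  [3] add(SSZ, mul(add(Z, SZ), add(Z, SSZ)))
  [4] S(add(SZ, mul(add(Z, SZ), add(Z, SSZ))))

Answer: after 4 steps: S(add(SZ, mul(add(Z, SZ), add(Z, SSZ))))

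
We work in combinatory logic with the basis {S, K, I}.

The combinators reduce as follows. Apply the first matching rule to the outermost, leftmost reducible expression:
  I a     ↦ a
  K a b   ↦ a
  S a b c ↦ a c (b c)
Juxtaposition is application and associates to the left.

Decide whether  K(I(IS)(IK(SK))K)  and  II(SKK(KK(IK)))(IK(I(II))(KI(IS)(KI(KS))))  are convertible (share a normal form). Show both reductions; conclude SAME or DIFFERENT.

Term A:
  start: K(I(IS)(IK(SK))K)
  →1  K(IS(IK(SK))K)
  →2  K(S(IK(SK))K)
  →3  K(S(K(SK))K)

Term B:
  start: II(SKK(KK(IK)))(IK(I(II))(KI(IS)(KI(KS))))
  →1  I(SKK(KK(IK)))(IK(I(II))(KI(IS)(KI(KS))))
  →2  SKK(KK(IK))(IK(I(II))(KI(IS)(KI(KS))))
  →3  K(KK(IK))(K(KK(IK)))(IK(I(II))(KI(IS)(KI(KS))))
  →4  KK(IK)(IK(I(II))(KI(IS)(KI(KS))))
  →5  K(IK(I(II))(KI(IS)(KI(KS))))
  →6  K(K(I(II))(KI(IS)(KI(KS))))
  →7  K(I(II))
  →8  K(II)
  →9  KI

Answer: DIFFERENT — A ⇓ K(S(K(SK))K), B ⇓ KI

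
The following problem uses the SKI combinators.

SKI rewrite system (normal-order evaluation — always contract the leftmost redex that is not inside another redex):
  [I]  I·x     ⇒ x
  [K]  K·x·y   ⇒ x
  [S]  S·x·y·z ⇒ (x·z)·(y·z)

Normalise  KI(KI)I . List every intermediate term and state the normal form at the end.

Answer: normal form = I  (in 2 steps)

Reduction:
  start: KI(KI)I
  →1  II
  →2  I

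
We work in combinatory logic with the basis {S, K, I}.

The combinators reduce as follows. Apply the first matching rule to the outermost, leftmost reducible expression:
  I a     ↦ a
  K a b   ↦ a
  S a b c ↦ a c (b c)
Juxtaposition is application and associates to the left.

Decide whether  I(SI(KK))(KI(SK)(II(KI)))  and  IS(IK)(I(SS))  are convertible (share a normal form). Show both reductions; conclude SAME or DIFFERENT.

Term A:
  start: I(SI(KK))(KI(SK)(II(KI)))
  →1  SI(KK)(KI(SK)(II(KI)))
  →2  I(KI(SK)(II(KI)))(KK(KI(SK)(II(KI))))
  →3  KI(SK)(II(KI))(KK(KI(SK)(II(KI))))
  →4  I(II(KI))(KK(KI(SK)(II(KI))))
  →5  II(KI)(KK(KI(SK)(II(KI))))
  →6  I(KI)(KK(KI(SK)(II(KI))))
  →7  KI(KK(KI(SK)(II(KI))))
  →8  I

Term B:
  start: IS(IK)(I(SS))
  →1  S(IK)(I(SS))
  →2  SK(I(SS))
  →3  SK(SS)

Answer: DIFFERENT — A ⇓ I, B ⇓ SK(SS)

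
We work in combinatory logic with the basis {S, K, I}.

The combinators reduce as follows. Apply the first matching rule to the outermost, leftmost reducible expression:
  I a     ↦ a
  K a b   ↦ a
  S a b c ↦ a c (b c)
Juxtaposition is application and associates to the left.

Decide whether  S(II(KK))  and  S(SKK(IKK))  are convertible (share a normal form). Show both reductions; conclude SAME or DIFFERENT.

Answer: SAME — A ⇓ S(KK), B ⇓ S(KK)

Working:
Term A:
  start: S(II(KK))
  [1] S(I(KK))
  [2] S(KK)

Term B:
  start: S(SKK(IKK))
  [1] S(K(IKK)(K(IKK)))
  [2] S(IKK)
  [3] S(KK)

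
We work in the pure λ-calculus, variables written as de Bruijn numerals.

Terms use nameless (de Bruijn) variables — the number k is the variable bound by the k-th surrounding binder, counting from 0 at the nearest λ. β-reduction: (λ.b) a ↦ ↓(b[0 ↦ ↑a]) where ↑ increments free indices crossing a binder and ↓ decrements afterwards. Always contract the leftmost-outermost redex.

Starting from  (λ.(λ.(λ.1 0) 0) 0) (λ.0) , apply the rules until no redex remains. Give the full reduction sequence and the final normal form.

Answer: normal form = λ.0  (in 4 steps)

Derivation:
  start: (λ.(λ.(λ.1 0) 0) 0) (λ.0)
  step 1: (λ.(λ.1 0) 0) (λ.0)
  step 2: (λ.(λ.0) 0) (λ.0)
  step 3: (λ.0) (λ.0)
  step 4: λ.0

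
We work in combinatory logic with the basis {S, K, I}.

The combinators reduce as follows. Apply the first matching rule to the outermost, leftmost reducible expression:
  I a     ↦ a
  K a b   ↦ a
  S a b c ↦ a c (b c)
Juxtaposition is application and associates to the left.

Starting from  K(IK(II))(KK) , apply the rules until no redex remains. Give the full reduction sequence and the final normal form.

  start: K(IK(II))(KK)
  step 1: IK(II)
  step 2: K(II)
  step 3: KI

Answer: normal form = KI  (in 3 steps)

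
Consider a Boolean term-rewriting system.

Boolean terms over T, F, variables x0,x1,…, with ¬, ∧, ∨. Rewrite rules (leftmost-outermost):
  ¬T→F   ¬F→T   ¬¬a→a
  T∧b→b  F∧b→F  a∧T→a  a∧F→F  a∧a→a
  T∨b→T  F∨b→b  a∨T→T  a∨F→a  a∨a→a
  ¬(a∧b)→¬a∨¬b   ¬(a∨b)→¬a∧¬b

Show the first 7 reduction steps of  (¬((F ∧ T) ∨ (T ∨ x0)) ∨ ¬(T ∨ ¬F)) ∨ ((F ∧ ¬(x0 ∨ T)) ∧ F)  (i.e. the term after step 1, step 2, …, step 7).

  start: (¬((F ∧ T) ∨ (T ∨ x0)) ∨ ¬(T ∨ ¬F)) ∨ ((F ∧ ¬(x0 ∨ T)) ∧ F)
  step 1: ((¬(F ∧ T) ∧ ¬(T ∨ x0)) ∨ ¬(T ∨ ¬F)) ∨ ((F ∧ ¬(x0 ∨ T)) ∧ F)
  step 2: (((¬F ∨ ¬T) ∧ ¬(T ∨ x0)) ∨ ¬(T ∨ ¬F)) ∨ ((F ∧ ¬(x0 ∨ T)) ∧ F)
  step 3: (((T ∨ ¬T) ∧ ¬(T ∨ x0)) ∨ ¬(T ∨ ¬F)) ∨ ((F ∧ ¬(x0 ∨ T)) ∧ F)
  step 4: ((T ∧ ¬(T ∨ x0)) ∨ ¬(T ∨ ¬F)) ∨ ((F ∧ ¬(x0 ∨ T)) ∧ F)
  step 5: (¬(T ∨ x0) ∨ ¬(T ∨ ¬F)) ∨ ((F ∧ ¬(x0 ∨ T)) ∧ F)
  step 6: ((¬T ∧ ¬x0) ∨ ¬(T ∨ ¬F)) ∨ ((F ∧ ¬(x0 ∨ T)) ∧ F)
  step 7: ((F ∧ ¬x0) ∨ ¬(T ∨ ¬F)) ∨ ((F ∧ ¬(x0 ∨ T)) ∧ F)

Answer: after 7 steps: ((F ∧ ¬x0) ∨ ¬(T ∨ ¬F)) ∨ ((F ∧ ¬(x0 ∨ T)) ∧ F)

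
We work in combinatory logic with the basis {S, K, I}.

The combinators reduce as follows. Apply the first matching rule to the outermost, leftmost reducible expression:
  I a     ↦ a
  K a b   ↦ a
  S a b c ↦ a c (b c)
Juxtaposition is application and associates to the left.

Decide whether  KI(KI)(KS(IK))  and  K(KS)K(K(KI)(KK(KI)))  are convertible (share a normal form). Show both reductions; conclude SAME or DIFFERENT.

Answer: SAME — A ⇓ S, B ⇓ S

Reduction:
Term A:
  start: KI(KI)(KS(IK))
  →1  I(KS(IK))
  →2  KS(IK)
  →3  S

Term B:
  start: K(KS)K(K(KI)(KK(KI)))
  →1  KS(K(KI)(KK(KI)))
  →2  S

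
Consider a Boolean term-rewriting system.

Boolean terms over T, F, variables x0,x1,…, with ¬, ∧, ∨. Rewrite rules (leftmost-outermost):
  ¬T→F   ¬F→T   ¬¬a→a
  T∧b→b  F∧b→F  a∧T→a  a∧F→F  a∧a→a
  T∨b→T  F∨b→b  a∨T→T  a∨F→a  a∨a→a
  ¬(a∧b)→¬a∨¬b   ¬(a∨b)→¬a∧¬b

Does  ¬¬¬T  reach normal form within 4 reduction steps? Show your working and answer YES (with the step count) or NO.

Answer: YES — reaches normal form F in 2 ≤ 4 steps

Working:
  start: ¬¬¬T
  step 1: ¬T
  step 2: F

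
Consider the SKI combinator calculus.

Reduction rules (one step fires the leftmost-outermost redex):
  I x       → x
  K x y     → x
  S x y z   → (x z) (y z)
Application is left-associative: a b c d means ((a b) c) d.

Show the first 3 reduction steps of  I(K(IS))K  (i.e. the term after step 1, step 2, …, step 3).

  start: I(K(IS))K
  [1] K(IS)K
  [2] IS
  [3] S

Answer: after 3 steps: S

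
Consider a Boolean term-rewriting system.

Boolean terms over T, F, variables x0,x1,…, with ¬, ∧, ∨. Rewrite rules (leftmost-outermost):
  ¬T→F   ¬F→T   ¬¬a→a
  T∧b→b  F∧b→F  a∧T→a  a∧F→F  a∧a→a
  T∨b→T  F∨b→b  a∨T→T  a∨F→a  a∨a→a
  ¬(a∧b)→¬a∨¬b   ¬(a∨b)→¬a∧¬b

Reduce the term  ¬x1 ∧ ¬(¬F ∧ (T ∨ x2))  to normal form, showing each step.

Answer: normal form = F  (in 7 steps)

Working:
  start: ¬x1 ∧ ¬(¬F ∧ (T ∨ x2))
  step 1: ¬x1 ∧ (¬¬F ∨ ¬(T ∨ x2))
  step 2: ¬x1 ∧ (F ∨ ¬(T ∨ x2))
  step 3: ¬x1 ∧ ¬(T ∨ x2)
  step 4: ¬x1 ∧ (¬T ∧ ¬x2)
  step 5: ¬x1 ∧ (F ∧ ¬x2)
  step 6: ¬x1 ∧ F
  step 7: F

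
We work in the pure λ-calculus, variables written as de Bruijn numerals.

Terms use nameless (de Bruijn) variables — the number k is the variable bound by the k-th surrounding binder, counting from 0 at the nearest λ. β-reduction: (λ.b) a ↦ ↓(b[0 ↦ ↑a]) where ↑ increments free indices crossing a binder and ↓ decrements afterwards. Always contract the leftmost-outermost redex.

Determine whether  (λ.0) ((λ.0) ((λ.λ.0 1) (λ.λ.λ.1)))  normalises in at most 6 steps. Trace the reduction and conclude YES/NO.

  start: (λ.0) ((λ.0) ((λ.λ.0 1) (λ.λ.λ.1)))
  [1] (λ.0) ((λ.λ.0 1) (λ.λ.λ.1))
  [2] (λ.λ.0 1) (λ.λ.λ.1)
  [3] λ.0 (λ.λ.λ.1)

Answer: YES — reaches normal form λ.0 (λ.λ.λ.1) in 3 ≤ 6 steps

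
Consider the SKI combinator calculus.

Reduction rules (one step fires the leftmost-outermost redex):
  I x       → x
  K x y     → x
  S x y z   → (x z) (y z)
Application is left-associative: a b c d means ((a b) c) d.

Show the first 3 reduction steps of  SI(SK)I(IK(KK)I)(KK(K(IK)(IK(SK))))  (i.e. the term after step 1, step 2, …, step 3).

Answer: after 3 steps: SKI(IK(KK)I)(KK(K(IK)(IK(SK))))

Derivation:
  start: SI(SK)I(IK(KK)I)(KK(K(IK)(IK(SK))))
  step 1: II(SKI)(IK(KK)I)(KK(K(IK)(IK(SK))))
  step 2: I(SKI)(IK(KK)I)(KK(K(IK)(IK(SK))))
  step 3: SKI(IK(KK)I)(KK(K(IK)(IK(SK))))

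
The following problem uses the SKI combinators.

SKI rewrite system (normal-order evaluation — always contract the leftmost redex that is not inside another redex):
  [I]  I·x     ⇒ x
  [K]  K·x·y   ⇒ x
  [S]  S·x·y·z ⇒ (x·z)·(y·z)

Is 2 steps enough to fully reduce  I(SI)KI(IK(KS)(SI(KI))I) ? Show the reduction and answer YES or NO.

Answer: NO — after 2 steps the term is II(KI)(IK(KS)(SI(KI))I), not yet normal

Derivation:
  start: I(SI)KI(IK(KS)(SI(KI))I)
  step 1: SIKI(IK(KS)(SI(KI))I)
  step 2: II(KI)(IK(KS)(SI(KI))I)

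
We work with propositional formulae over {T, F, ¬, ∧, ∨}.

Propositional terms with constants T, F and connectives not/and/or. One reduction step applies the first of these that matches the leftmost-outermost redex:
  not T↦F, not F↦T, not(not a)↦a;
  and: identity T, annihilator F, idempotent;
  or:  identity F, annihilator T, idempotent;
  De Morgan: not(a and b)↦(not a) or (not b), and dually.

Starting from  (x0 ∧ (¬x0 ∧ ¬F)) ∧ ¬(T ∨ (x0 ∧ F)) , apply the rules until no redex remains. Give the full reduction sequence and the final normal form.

Answer: normal form = F  (in 6 steps)

Working:
  start: (x0 ∧ (¬x0 ∧ ¬F)) ∧ ¬(T ∨ (x0 ∧ F))
  [1] (x0 ∧ (¬x0 ∧ T)) ∧ ¬(T ∨ (x0 ∧ F))
  [2] (x0 ∧ ¬x0) ∧ ¬(T ∨ (x0 ∧ F))
  [3] (x0 ∧ ¬x0) ∧ (¬T ∧ ¬(x0 ∧ F))
  [4] (x0 ∧ ¬x0) ∧ (F ∧ ¬(x0 ∧ F))
  [5] (x0 ∧ ¬x0) ∧ F
  [6] F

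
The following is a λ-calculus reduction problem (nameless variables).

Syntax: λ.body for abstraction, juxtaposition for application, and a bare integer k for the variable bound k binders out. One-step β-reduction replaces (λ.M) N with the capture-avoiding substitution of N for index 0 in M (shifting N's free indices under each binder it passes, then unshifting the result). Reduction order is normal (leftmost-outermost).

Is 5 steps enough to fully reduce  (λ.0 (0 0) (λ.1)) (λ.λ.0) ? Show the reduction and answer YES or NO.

Answer: YES — reaches normal form λ.λ.λ.0 in 3 ≤ 5 steps

Reduction:
  start: (λ.0 (0 0) (λ.1)) (λ.λ.0)
  step 1: (λ.λ.0) ((λ.λ.0) (λ.λ.0)) (λ.λ.λ.0)
  step 2: (λ.0) (λ.λ.λ.0)
  step 3: λ.λ.λ.0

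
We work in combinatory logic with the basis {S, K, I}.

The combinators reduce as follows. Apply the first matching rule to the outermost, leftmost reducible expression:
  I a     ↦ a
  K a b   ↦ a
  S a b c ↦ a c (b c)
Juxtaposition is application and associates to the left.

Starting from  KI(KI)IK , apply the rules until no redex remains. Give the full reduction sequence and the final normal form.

Answer: normal form = K  (in 3 steps)

Working:
  start: KI(KI)IK
  step 1: IIK
  step 2: IK
  step 3: K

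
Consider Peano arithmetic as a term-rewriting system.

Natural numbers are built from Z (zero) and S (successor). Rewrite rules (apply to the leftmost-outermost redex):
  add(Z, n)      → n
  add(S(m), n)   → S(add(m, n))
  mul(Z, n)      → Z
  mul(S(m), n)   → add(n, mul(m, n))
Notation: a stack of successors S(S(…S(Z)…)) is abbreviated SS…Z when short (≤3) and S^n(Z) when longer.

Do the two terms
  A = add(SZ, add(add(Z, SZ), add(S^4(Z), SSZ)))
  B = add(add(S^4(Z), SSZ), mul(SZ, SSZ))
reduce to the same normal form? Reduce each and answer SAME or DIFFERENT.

Term A:
  start: add(SZ, add(add(Z, SZ), add(S^4(Z), SSZ)))
  →1  S(add(Z, add(add(Z, SZ), add(S^4(Z), SSZ))))
  →2  S(add(add(Z, SZ), add(S^4(Z), SSZ)))
  →3  S(add(SZ, add(S^4(Z), SSZ)))
  →4  S(S(add(Z, add(S^4(Z), SSZ))))
  →5  S(S(add(S^4(Z), SSZ)))
  →6  S(S(S(add(SSSZ, SSZ))))
  →7  S(S(S(S(add(SSZ, SSZ)))))
  →8  S(S(S(S(S(add(SZ, SSZ))))))
  →9  S(S(S(S(S(S(add(Z, SSZ)))))))
  →10  S^8(Z)

Term B:
  start: add(add(S^4(Z), SSZ), mul(SZ, SSZ))
  →1  add(S(add(SSSZ, SSZ)), mul(SZ, SSZ))
  →2  S(add(add(SSSZ, SSZ), mul(SZ, SSZ)))
  →3  S(add(S(add(SSZ, SSZ)), mul(SZ, SSZ)))
  →4  S(S(add(add(SSZ, SSZ), mul(SZ, SSZ))))
  →5  S(S(add(S(add(SZ, SSZ)), mul(SZ, SSZ))))
  →6  S(S(S(add(add(SZ, SSZ), mul(SZ, SSZ)))))
  →7  S(S(S(add(S(add(Z, SSZ)), mul(SZ, SSZ)))))
  →8  S(S(S(S(add(add(Z, SSZ), mul(SZ, SSZ))))))
  →9  S(S(S(S(add(SSZ, mul(SZ, SSZ))))))
  →10  S(S(S(S(S(add(SZ, mul(SZ, SSZ)))))))
  →11  S(S(S(S(S(S(add(Z, mul(SZ, SSZ))))))))
  →12  S(S(S(S(S(S(mul(SZ, SSZ)))))))
  →13  S(S(S(S(S(S(add(SSZ, mul(Z, SSZ))))))))
  →14  S(S(S(S(S(S(S(add(SZ, mul(Z, SSZ)))))))))
  →15  S(S(S(S(S(S(S(S(add(Z, mul(Z, SSZ))))))))))
  →16  S(S(S(S(S(S(S(S(mul(Z, SSZ)))))))))
  →17  S^8(Z)

Answer: SAME — A ⇓ S^8(Z), B ⇓ S^8(Z)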